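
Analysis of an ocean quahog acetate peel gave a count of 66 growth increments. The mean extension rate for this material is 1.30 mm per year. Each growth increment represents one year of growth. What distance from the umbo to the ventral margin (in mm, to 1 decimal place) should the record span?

66 years of growth are recorded.
Predicted length = 1.30 mm/year × 66 years = 85.8 mm.

85.8 mm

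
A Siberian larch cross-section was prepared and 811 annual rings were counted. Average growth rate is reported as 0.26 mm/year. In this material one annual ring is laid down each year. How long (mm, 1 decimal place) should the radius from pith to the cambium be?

210.9 mm

The record spans 811 years at 0.26 mm per year.
Predicted length = 0.26 mm/year × 811 years = 210.9 mm.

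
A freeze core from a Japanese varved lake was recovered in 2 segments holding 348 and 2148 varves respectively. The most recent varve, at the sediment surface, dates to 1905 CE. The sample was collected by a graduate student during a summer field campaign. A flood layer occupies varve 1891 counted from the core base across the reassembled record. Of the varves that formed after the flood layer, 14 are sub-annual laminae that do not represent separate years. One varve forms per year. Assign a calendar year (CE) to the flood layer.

1314 CE

Total varves = 348 + 2148 = 2496.
2496 − 1891 = 605 varves lie beyond the flood layer toward the sediment surface.
605 − 14 false = 591 true varves after the flood layer.
Counting back 591 years from 1905 CE places the flood layer in 1905 − 591 = 1314 CE.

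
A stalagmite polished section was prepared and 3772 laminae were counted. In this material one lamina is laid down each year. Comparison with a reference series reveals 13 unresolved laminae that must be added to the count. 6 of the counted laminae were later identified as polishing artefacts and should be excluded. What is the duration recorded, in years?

3779 years

Correcting the raw count gives 3772 − 6 + 13 = 3779 true laminae.
One lamina per year makes the duration 3779 years.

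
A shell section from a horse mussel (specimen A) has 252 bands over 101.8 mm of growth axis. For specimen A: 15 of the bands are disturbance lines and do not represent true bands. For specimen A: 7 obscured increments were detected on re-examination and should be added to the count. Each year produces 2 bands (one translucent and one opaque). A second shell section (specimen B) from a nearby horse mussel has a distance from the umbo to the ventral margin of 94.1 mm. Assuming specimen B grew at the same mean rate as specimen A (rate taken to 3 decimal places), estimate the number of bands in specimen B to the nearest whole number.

Specimen A: adjusted count: 252 − 15 + 7 = 244 bands.
Specimen A: 244 bands at 2 per year is 244 / 2 = 122 years.
A: 101.8 mm over 122 years gives 101.8 / 122 ≈ 0.834 mm per year.
Specimen B: 94.1 mm / 0.834 mm per year = 112.83 years; at 2 bands per year that is 112.83 × 2 ≈ 226 bands.

226 bands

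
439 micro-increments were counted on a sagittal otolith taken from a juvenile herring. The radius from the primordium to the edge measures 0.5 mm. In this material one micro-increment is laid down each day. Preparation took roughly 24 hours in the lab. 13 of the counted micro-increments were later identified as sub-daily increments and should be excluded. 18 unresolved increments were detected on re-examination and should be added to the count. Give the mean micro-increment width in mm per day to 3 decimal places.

True micro-increment count = 439 − 13 + 18 = 444.
Extension rate ≈ 0.5 / 444 = 0.001 mm per day.

0.001 mm per day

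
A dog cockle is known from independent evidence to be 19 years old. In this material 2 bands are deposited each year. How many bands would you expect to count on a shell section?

Expected bands: 19 × 2 = 38.
So 38 bands should be present.

38 bands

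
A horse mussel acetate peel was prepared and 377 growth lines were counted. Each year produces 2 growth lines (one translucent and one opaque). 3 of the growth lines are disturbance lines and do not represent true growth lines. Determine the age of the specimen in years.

187 years

Adjusted count: 377 − 3 = 374 growth lines.
374 growth lines at 2 per year is 374 / 2 = 187 years.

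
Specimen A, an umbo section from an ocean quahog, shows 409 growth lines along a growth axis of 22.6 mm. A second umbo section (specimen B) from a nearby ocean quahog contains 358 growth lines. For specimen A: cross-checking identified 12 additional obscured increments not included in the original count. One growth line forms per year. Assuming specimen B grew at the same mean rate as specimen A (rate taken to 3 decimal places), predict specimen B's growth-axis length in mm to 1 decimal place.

19.3 mm

Specimen A: adjusted count: 409 + 12 = 421 growth lines.
A: 22.6 mm over 421 years gives 22.6 / 421 ≈ 0.054 mm per year.
For B, 0.054 mm/year × 358 years = 19.3 mm.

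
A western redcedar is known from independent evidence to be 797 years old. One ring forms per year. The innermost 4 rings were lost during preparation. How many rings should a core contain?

At one ring per year, 797 years correspond to 797 rings.
797 − 4 missed = 793 rings expected in the prepared section.

793 rings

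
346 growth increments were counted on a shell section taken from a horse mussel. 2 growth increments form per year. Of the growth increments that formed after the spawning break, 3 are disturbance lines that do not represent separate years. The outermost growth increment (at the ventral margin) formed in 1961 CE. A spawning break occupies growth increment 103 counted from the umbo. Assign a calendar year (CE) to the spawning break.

1841 CE

The spawning break sits at growth increment 103 from the umbo, so 346 − 103 = 243 growth increments formed after it.
Excluding 3 false growth increments: 243 − 3 = 240.
With 2 growth increments per year, 240 / 2 = 120 years.
Counting back 120 years from 1961 CE places the spawning break in 1961 − 120 = 1841 CE.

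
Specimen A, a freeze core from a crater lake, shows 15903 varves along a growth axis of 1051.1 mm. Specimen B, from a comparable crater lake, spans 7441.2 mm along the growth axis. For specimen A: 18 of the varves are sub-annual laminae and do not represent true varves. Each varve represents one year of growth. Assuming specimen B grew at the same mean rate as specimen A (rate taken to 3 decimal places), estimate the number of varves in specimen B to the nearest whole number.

Specimen A: adjusted count: 15903 − 18 = 15885 varves.
A: Extension rate ≈ 1051.1 / 15885 = 0.066 mm per year.
Specimen B: 7441.2 mm / 0.066 mm per year = 112745.45 years ≈ 112745 varves.

112745 varves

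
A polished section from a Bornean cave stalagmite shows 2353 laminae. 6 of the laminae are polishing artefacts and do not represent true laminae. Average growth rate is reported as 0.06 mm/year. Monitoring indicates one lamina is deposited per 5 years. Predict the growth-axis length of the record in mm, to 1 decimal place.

704.1 mm

True lamina count = 2353 − 6 = 2347.
2347 laminae at 5 years each span 2347 × 5 = 11735 years.
Predicted length = 0.06 mm/year × 11735 years = 704.1 mm.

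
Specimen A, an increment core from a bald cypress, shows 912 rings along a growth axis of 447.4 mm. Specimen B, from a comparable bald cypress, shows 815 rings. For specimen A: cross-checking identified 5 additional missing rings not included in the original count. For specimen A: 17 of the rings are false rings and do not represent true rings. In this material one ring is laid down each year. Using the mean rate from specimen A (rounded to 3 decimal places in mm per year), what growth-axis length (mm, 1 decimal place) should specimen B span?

405.1 mm

Specimen A: correcting the raw count gives 912 − 17 + 5 = 900 true rings.
A: Extension rate ≈ 447.4 / 900 = 0.497 mm/year.
B's length ≈ 0.497 × 815 = 405.1 mm.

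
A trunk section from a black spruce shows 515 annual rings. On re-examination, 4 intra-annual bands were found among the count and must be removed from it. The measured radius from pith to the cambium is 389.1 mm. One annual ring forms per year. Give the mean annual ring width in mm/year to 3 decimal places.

0.761 mm/year

Correcting the raw count gives 515 − 4 = 511 true annual rings.
Mean rate = 389.1 mm / 511 years ≈ 0.761 mm/year.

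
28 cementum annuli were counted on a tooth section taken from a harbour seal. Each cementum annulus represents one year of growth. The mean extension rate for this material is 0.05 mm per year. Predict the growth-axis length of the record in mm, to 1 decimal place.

1.4 mm

The record spans 28 years at 0.05 mm per year.
Length ≈ 0.05 × 28 = 1.4 mm.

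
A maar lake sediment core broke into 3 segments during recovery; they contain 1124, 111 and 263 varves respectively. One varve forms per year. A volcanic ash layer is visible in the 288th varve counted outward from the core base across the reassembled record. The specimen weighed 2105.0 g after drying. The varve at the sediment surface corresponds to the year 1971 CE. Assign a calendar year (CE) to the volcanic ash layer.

761 CE

Total varves = 1124 + 111 + 263 = 1498.
1498 − 288 = 1210 varves lie beyond the volcanic ash layer toward the sediment surface.
The varve at the sediment surface is 1971 CE, so the volcanic ash layer dates to 1971 − 1210 = 761 CE.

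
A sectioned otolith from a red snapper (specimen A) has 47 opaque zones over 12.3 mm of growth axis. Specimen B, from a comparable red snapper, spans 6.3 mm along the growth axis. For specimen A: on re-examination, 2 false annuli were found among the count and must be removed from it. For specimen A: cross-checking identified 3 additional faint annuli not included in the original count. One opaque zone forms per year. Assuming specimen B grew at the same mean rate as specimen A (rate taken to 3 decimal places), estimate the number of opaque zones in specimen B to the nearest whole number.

25 opaque zones

Specimen A: after corrections the count is 47 − 2 + 3 = 48 opaque zones.
A: 12.3 mm over 48 years gives 12.3 / 48 ≈ 0.256 mm/year.
Specimen B: 6.3 mm / 0.256 mm per year = 24.61 years ≈ 25 opaque zones.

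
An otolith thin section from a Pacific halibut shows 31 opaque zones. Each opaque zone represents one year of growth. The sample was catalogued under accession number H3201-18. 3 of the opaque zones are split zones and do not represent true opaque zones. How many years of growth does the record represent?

After corrections the count is 31 − 3 = 28 opaque zones.
At one opaque zone per year, that is 28 years.

28 yr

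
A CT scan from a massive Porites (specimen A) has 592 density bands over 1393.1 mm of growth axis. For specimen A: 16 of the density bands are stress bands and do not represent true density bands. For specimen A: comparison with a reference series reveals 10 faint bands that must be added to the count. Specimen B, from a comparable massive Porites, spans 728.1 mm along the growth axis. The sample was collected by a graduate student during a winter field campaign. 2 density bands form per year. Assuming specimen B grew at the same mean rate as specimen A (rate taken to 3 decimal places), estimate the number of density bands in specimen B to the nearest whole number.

Specimen A: adjusted count: 592 − 16 + 10 = 586 density bands.
Specimen A: with 2 density bands per year, 586 / 2 = 293 years.
A: 1393.1 mm over 293 years gives 1393.1 / 293 ≈ 4.755 mm per year.
B spans 728.1 / 4.755 = 153.12 years; at 2 density bands per year that is 153.12 × 2 ≈ 306 density bands.

306 density bands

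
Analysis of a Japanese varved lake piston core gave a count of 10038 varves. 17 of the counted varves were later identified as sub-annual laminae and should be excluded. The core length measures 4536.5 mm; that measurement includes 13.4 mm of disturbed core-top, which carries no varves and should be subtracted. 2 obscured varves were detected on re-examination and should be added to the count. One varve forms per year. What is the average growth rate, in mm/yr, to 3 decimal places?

0.451 mm/yr

Correcting the raw count gives 10038 − 17 + 2 = 10023 true varves.
Net length = 4536.5 − 13.4 = 4523.1 mm.
Mean rate = 4523.1 mm / 10023 years ≈ 0.451 mm/yr.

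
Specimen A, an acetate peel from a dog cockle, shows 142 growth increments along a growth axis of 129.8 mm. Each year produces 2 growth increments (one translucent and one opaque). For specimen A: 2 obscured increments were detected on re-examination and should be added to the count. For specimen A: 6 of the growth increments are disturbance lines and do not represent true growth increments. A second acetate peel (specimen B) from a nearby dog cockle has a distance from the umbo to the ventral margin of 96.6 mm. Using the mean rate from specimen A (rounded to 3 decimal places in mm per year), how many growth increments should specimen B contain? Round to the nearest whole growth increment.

Specimen A: after corrections the count is 142 − 6 + 2 = 138 growth increments.
Specimen A: dividing by 2 growth increments per year: 138 / 2 = 69 years.
A: Mean rate = 129.8 mm / 69 years ≈ 1.881 mm per year.
For B, 96.6 / 1.881 = 51.36 years; at 2 growth increments per year that is 51.36 × 2 ≈ 103 growth increments.

103 growth increments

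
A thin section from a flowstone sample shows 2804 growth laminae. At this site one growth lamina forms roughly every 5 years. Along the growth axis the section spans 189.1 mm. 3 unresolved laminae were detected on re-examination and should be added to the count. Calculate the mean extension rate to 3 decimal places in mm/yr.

True growth lamina count = 2804 + 3 = 2807.
2807 growth laminae at 5 years each span 2807 × 5 = 14035 years.
189.1 mm over 14035 years gives 189.1 / 14035 ≈ 0.013 mm/yr.

0.013 mm/yr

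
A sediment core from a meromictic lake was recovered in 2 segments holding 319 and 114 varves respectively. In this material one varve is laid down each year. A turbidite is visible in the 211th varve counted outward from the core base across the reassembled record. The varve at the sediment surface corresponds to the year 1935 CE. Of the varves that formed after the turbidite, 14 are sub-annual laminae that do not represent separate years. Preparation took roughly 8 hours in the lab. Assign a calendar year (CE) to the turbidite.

Total varves = 319 + 114 = 433.
433 − 211 = 222 varves lie beyond the turbidite toward the sediment surface.
222 − 14 false = 208 true varves after the turbidite.
Counting back 208 years from 1935 CE places the turbidite in 1935 − 208 = 1727 CE.

1727 CE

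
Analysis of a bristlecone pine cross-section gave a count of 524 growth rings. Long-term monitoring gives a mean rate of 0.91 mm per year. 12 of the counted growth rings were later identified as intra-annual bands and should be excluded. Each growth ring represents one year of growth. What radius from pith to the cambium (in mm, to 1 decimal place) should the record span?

After corrections the count is 524 − 12 = 512 growth rings.
512 years at 0.91 mm/year gives 0.91 × 512 = 465.9 mm.

465.9 mm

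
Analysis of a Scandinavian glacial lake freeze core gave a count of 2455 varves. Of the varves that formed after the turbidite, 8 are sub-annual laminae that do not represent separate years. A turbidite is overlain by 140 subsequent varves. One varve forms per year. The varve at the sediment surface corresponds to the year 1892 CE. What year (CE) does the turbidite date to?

140 varves post-date the turbidite.
Excluding 8 false varves: 140 − 8 = 132.
Counting back 132 years from 1892 CE places the turbidite in 1892 − 132 = 1760 CE.

1760 CE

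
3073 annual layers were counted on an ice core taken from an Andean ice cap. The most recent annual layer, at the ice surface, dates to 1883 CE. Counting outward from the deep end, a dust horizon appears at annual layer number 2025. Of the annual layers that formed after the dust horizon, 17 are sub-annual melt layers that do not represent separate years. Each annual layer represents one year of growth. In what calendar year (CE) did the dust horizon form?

Between annual layer 2025 and the ice surface there are 3073 − 2025 = 1048 annual layers.
Excluding 17 false annual layers: 1048 − 17 = 1031.
The annual layer at the ice surface is 1883 CE, so the dust horizon dates to 1883 − 1031 = 852 CE.

852 CE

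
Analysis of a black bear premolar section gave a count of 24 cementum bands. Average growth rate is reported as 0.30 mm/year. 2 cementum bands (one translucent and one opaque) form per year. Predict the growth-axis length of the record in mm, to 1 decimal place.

3.6 mm

With 2 cementum bands per year, 24 / 2 = 12 years.
Length ≈ 0.30 × 12 = 3.6 mm.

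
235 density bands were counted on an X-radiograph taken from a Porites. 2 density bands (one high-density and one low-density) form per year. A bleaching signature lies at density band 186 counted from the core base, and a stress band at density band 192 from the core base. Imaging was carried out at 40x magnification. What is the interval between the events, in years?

The two markers are separated by 192 − 186 = 6 density bands.
With 2 density bands per year, 6 / 2 = 3 years.

3 years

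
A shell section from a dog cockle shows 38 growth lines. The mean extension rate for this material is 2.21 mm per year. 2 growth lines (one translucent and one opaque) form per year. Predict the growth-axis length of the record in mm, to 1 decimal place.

38 growth lines at 2 per year is 38 / 2 = 19 years.
Predicted length = 2.21 mm/year × 19 years = 42.0 mm.

42.0 mm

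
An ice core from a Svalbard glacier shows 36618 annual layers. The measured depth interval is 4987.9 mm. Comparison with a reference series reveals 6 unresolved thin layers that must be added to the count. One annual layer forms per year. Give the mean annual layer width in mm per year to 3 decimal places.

0.136 mm per year

After corrections the count is 36618 + 6 = 36624 annual layers.
4987.9 mm over 36624 years gives 4987.9 / 36624 ≈ 0.136 mm per year.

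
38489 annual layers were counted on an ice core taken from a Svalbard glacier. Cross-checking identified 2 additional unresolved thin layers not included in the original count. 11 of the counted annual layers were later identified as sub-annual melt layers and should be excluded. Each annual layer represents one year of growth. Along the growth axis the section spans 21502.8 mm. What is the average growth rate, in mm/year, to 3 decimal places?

0.559 mm/year

Correcting the raw count gives 38489 − 11 + 2 = 38480 true annual layers.
Extension rate ≈ 21502.8 / 38480 = 0.559 mm/year.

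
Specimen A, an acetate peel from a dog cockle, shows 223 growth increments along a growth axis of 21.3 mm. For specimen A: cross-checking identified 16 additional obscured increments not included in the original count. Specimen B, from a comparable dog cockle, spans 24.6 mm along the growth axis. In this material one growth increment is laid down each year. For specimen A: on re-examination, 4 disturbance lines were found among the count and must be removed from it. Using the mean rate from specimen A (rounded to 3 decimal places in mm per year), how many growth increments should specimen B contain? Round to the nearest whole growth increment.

Specimen A: true growth increment count = 223 − 4 + 16 = 235.
A: Extension rate ≈ 21.3 / 235 = 0.091 mm/yr.
Specimen B: 24.6 mm / 0.091 mm per year = 270.33 years ≈ 270 growth increments.

270 growth increments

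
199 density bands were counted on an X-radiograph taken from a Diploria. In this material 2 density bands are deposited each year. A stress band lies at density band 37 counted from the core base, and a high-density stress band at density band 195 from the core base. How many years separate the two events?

79 yr

195 − 37 = 158 density bands lie between the two events.
Dividing by 2 density bands per year: 158 / 2 = 79 years.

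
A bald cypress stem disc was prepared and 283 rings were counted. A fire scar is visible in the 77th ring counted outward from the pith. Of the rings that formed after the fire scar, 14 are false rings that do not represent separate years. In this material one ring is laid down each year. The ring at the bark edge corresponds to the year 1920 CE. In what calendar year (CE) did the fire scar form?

The fire scar sits at ring 77 from the pith, so 283 − 77 = 206 rings formed after it.
Removing the 14 false rings leaves 206 − 14 = 192 true rings beyond the fire scar.
The ring at the bark edge is 1920 CE, so the fire scar dates to 1920 − 192 = 1728 CE.

1728 CE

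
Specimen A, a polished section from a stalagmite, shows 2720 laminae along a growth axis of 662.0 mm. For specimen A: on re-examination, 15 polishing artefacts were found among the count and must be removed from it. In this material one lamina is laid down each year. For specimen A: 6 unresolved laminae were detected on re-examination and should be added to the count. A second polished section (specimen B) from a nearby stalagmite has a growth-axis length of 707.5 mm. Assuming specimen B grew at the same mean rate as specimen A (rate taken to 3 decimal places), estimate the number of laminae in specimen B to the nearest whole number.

Specimen A: after corrections the count is 2720 − 15 + 6 = 2711 laminae.
A: Mean rate = 662.0 mm / 2711 years ≈ 0.244 mm per year.
Specimen B: 707.5 mm / 0.244 mm per year = 2899.59 years ≈ 2900 laminae.

2900 laminae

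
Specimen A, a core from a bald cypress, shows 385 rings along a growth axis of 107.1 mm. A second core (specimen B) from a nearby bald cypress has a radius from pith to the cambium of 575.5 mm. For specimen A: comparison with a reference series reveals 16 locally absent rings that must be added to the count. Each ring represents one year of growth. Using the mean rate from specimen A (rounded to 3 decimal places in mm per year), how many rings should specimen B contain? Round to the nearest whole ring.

2155 rings

Specimen A: true ring count = 385 + 16 = 401.
A: Extension rate ≈ 107.1 / 401 = 0.267 mm/year.
B spans 575.5 / 0.267 = 2155.43 years ≈ 2155 rings.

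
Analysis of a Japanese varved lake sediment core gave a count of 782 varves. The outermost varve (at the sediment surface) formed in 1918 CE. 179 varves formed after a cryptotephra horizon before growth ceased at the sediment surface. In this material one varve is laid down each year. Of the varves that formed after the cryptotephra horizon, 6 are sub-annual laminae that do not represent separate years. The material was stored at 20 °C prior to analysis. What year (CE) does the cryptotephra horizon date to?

1745 CE

179 varves formed after the cryptotephra horizon.
179 − 6 false = 173 true varves after the cryptotephra horizon.
1918 − 173 = 1745 CE.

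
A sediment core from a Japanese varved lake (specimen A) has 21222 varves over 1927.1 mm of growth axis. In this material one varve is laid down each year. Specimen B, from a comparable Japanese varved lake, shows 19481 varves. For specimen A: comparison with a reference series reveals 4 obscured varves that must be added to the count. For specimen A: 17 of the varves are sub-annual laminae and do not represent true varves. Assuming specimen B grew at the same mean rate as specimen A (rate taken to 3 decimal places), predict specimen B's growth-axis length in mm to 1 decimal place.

1772.8 mm

Specimen A: true varve count = 21222 − 17 + 4 = 21209.
A: Extension rate ≈ 1927.1 / 21209 = 0.091 mm/yr.
For B, 0.091 mm/year × 19481 years = 1772.8 mm.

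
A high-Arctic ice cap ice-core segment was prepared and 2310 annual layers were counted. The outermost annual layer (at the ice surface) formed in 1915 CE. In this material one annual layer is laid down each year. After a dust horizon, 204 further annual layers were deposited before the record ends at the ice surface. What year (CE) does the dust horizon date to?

1711 CE

204 annual layers formed after the dust horizon.
The annual layer at the ice surface is 1915 CE, so the dust horizon dates to 1915 − 204 = 1711 CE.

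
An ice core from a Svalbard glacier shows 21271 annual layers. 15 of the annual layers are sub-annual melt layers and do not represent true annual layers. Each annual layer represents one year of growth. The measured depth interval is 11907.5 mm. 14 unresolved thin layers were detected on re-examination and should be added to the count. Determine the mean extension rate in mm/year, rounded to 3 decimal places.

0.560 mm/year

Adjusted count: 21271 − 15 + 14 = 21270 annual layers.
Extension rate ≈ 11907.5 / 21270 = 0.560 mm/year.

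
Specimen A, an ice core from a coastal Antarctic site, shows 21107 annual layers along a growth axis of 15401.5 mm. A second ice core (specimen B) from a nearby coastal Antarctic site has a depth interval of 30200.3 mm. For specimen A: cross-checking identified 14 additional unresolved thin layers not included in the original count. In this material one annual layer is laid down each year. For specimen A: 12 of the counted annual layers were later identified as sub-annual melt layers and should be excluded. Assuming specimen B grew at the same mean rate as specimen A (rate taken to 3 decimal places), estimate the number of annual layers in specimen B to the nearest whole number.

Specimen A: adjusted count: 21107 − 12 + 14 = 21109 annual layers.
A: Mean rate = 15401.5 mm / 21109 years ≈ 0.730 mm/yr.
Specimen B: 30200.3 mm / 0.730 mm per year = 41370.27 years ≈ 41370 annual layers.

41370 annual layers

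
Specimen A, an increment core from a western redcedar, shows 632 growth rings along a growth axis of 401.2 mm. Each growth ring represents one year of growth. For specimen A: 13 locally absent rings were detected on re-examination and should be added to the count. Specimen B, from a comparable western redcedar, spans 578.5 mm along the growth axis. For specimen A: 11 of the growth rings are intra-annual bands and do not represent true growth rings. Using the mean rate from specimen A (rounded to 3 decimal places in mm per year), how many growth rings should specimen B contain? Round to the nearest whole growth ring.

914 growth rings

Specimen A: true growth ring count = 632 − 11 + 13 = 634.
A: Mean rate = 401.2 mm / 634 years ≈ 0.633 mm/yr.
For B, 578.5 / 0.633 = 913.90 years ≈ 914 growth rings.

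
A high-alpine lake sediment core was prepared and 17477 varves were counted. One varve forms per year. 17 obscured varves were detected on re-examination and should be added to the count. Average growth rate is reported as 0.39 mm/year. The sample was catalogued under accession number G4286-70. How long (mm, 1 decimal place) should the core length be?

After corrections the count is 17477 + 17 = 17494 varves.
Length ≈ 0.39 × 17494 = 6822.7 mm.

6822.7 mm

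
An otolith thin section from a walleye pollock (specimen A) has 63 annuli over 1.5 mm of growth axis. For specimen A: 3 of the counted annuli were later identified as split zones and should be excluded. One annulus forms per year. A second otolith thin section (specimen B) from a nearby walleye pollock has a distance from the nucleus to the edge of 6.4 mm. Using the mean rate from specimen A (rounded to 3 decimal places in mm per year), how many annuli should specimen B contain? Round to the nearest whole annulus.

256 annuli

Specimen A: after corrections the count is 63 − 3 = 60 annuli.
A: Extension rate ≈ 1.5 / 60 = 0.025 mm/year.
B spans 6.4 / 0.025 = 256.00 years ≈ 256 annuli.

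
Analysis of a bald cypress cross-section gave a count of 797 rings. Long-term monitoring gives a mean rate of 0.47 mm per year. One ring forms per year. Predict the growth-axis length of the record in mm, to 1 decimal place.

797 years of growth are recorded.
Length ≈ 0.47 × 797 = 374.6 mm.

374.6 mm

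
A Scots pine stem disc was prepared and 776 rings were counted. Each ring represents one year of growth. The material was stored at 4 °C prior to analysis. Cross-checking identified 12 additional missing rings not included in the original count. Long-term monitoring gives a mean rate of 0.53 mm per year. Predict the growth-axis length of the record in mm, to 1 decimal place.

True ring count = 776 + 12 = 788.
Predicted length = 0.53 mm/year × 788 years = 417.6 mm.

417.6 mm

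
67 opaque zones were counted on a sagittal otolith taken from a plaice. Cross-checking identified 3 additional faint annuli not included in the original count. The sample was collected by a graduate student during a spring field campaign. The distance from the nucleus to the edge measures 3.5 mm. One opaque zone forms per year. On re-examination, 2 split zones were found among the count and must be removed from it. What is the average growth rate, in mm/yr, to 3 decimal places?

0.051 mm/yr

True opaque zone count = 67 − 2 + 3 = 68.
3.5 mm over 68 years gives 3.5 / 68 ≈ 0.051 mm/yr.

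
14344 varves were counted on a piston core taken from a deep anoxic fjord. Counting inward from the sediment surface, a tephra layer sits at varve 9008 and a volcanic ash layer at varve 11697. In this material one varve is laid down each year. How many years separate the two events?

2689 years

The two markers are separated by 11697 − 9008 = 2689 varves.
That is 2689 years at one varve per year.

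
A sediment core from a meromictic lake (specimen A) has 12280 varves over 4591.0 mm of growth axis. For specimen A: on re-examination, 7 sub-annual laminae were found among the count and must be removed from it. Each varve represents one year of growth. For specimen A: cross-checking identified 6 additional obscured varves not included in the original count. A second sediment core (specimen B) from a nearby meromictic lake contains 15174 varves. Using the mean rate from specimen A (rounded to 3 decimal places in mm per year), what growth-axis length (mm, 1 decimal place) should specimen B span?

Specimen A: correcting the raw count gives 12280 − 7 + 6 = 12279 true varves.
A: 4591.0 mm over 12279 years gives 4591.0 / 12279 ≈ 0.374 mm/yr.
For B, 0.374 mm/year × 15174 years = 5675.1 mm.

5675.1 mm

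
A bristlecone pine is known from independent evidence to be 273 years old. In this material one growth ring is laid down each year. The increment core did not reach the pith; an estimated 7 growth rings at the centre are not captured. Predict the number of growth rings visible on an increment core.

Expected growth rings over 273 years: 273.
Less the 7 uncaptured growth rings: 273 − 7 = 266.

266 growth rings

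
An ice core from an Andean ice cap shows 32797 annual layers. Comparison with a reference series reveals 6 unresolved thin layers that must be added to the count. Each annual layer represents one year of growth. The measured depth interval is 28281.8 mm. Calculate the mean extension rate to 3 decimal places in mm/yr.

Correcting the raw count gives 32797 + 6 = 32803 true annual layers.
Extension rate ≈ 28281.8 / 32803 = 0.862 mm/yr.

0.862 mm/yr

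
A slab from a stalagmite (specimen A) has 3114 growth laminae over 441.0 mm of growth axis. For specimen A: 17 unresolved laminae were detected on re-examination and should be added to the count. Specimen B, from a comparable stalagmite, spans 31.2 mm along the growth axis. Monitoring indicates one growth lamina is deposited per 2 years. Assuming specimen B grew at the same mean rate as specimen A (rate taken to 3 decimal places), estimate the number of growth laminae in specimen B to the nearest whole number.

223 growth laminae

Specimen A: true growth lamina count = 3114 + 17 = 3131.
Specimen A: multiplying by 2 years per growth lamina: 3131 × 2 = 6262 years.
A: Extension rate ≈ 441.0 / 6262 = 0.070 mm/yr.
B spans 31.2 / 0.070 = 445.71 years; at 2 years per growth lamina that is 445.71 / 2 ≈ 223 growth laminae.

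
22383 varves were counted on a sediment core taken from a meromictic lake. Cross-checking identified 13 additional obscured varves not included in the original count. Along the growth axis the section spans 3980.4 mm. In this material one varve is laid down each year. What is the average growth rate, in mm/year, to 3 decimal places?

0.178 mm/year

After corrections the count is 22383 + 13 = 22396 varves.
Mean rate = 3980.4 mm / 22396 years ≈ 0.178 mm/year.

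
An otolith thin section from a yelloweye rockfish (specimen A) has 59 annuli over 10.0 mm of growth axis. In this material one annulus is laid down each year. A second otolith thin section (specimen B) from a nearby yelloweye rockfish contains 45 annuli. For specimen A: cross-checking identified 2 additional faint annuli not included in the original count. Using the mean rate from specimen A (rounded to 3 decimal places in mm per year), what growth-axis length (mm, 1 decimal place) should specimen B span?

7.4 mm

Specimen A: correcting the raw count gives 59 + 2 = 61 true annuli.
A: Extension rate ≈ 10.0 / 61 = 0.164 mm per year.
B's length ≈ 0.164 × 45 = 7.4 mm.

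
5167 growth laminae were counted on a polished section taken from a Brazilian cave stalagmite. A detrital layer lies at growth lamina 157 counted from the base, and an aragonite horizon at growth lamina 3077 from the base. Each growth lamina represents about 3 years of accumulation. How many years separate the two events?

3077 − 157 = 2920 growth laminae lie between the two events.
2920 growth laminae at 3 years each span 2920 × 3 = 8760 years.

8760 years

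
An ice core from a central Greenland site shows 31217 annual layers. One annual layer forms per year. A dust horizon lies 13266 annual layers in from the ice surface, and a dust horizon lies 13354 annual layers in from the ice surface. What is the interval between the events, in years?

13354 − 13266 = 88 annual layers lie between the two events.
At one annual layer per year, 88 years elapsed between them.

88 years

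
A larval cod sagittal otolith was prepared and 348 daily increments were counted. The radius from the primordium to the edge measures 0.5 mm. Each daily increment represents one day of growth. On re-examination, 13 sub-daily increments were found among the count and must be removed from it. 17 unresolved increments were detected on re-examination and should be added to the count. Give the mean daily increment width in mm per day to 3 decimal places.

0.001 mm per day

True daily increment count = 348 − 13 + 17 = 352.
Extension rate ≈ 0.5 / 352 = 0.001 mm per day.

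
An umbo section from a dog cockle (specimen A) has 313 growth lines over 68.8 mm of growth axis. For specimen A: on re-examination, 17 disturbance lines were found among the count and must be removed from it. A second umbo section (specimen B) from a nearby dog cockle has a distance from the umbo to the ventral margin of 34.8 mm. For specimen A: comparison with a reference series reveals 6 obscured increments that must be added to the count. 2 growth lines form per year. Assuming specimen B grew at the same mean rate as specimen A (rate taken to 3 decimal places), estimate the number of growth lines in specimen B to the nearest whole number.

153 growth lines

Specimen A: correcting the raw count gives 313 − 17 + 6 = 302 true growth lines.
Specimen A: 302 growth lines at 2 per year is 302 / 2 = 151 years.
A: Extension rate ≈ 68.8 / 151 = 0.456 mm/yr.
B spans 34.8 / 0.456 = 76.32 years; at 2 growth lines per year that is 76.32 × 2 ≈ 153 growth lines.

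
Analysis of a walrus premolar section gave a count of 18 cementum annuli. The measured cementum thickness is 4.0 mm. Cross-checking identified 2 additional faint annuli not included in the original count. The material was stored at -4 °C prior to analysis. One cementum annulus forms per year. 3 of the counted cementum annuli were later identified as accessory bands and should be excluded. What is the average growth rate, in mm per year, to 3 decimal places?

Correcting the raw count gives 18 − 3 + 2 = 17 true cementum annuli.
Extension rate ≈ 4.0 / 17 = 0.235 mm per year.

0.235 mm per year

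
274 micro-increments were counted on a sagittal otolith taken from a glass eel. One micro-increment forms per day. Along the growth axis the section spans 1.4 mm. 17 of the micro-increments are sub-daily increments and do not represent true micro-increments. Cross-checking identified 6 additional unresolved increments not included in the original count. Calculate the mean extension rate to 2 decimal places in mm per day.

0.01 mm per day

True micro-increment count = 274 − 17 + 6 = 263.
1.4 mm over 263 days gives 1.4 / 263 ≈ 0.01 mm per day.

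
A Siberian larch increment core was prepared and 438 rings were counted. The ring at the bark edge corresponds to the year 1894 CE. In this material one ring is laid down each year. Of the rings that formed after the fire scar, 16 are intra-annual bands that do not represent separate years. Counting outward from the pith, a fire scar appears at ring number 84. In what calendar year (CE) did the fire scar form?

1556 CE

Between ring 84 and the bark edge there are 438 − 84 = 354 rings.
354 − 16 false = 338 true rings after the fire scar.
Counting back 338 years from 1894 CE places the fire scar in 1894 − 338 = 1556 CE.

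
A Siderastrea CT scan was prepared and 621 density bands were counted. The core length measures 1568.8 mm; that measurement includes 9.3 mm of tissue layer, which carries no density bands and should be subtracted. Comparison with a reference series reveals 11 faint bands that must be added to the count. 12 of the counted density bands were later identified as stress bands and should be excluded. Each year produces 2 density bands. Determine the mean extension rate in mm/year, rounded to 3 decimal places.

After corrections the count is 621 − 12 + 11 = 620 density bands.
620 density bands at 2 per year is 620 / 2 = 310 years.
Removing the 9.3 mm offcut leaves 1568.8 − 9.3 = 1559.5 mm.
Extension rate ≈ 1559.5 / 310 = 5.031 mm/year.

5.031 mm/year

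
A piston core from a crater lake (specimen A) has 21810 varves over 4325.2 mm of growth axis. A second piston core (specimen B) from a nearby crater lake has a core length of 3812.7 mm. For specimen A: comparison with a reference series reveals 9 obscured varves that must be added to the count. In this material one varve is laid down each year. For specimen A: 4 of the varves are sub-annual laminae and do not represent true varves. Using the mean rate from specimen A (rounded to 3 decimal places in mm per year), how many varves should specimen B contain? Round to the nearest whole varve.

Specimen A: adjusted count: 21810 − 4 + 9 = 21815 varves.
A: 4325.2 mm over 21815 years gives 4325.2 / 21815 ≈ 0.198 mm/yr.
For B, 3812.7 / 0.198 = 19256.06 years ≈ 19256 varves.

19256 varves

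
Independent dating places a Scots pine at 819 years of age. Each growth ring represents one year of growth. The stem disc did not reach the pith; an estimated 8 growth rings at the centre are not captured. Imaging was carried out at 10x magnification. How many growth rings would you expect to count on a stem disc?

811 growth rings

One growth ring per year gives 819 growth rings over 819 years.
819 − 8 missed = 811 growth rings expected in the prepared section.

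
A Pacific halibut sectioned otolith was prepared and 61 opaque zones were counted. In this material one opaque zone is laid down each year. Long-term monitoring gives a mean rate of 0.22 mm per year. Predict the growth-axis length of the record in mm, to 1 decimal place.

The record spans 61 years at 0.22 mm per year.
61 years at 0.22 mm/year gives 0.22 × 61 = 13.4 mm.

13.4 mm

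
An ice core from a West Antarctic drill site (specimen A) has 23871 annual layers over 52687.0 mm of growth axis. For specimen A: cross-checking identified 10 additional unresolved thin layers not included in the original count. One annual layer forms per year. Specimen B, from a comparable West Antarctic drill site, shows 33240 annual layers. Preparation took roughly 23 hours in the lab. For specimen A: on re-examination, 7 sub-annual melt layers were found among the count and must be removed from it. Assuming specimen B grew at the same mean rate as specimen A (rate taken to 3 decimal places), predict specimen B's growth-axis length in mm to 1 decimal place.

Specimen A: adjusted count: 23871 − 7 + 10 = 23874 annual layers.
A: Mean rate = 52687.0 mm / 23874 years ≈ 2.207 mm/year.
B's length ≈ 2.207 × 33240 = 73360.7 mm.

73360.7 mm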